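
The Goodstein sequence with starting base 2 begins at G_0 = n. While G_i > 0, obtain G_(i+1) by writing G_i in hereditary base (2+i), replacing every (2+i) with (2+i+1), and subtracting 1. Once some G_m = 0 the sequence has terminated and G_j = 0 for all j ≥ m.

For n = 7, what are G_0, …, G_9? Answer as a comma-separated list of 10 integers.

i=0: 7 = 2^2 + 2 + 1 (b=2); 2→3: 3^3 + 3 + 1 = 31; 31−1 = 30
i=1: 30 = 3^3 + 3 (b=3); 3→4: 4^4 + 4 = 260; 260−1 = 259
i=2: 259 = 4^4 + 3 (b=4); 4→5: 5^5 + 3 = 3128; 3128−1 = 3127
i=3: 3127 = 5^5 + 2 (b=5); 5→6: 6^6 + 2 = 46658; 46658−1 = 46657
i=4: 46657 = 6^6 + 1 (b=6); 6→7: 7^7 + 1 = 823544; 823544−1 = 823543
i=5: 823543 = 7^7 (b=7); 7→8: 8^8 = 16777216; 16777216−1 = 16777215
i=6: 16777215 = 7·8^7 + 7·8^6 + 7·8^5 + 7·8^4 + 7·8^3 + 7·8^2 + 7·8 + 7 (b=8); 8→9: 7·9^7 + 7·9^6 + 7·9^5 + 7·9^4 + 7·9^3 + 7·9^2 + 7·9 + 7 = 37665880; 37665880−1 = 37665879
i=7: 37665879 = 7·9^7 + 7·9^6 + 7·9^5 + 7·9^4 + 7·9^3 + 7·9^2 + 7·9 + 6 (b=9); 9→10: 7·10^7 + 7·10^6 + 7·10^5 + 7·10^4 + 7·10^3 + 7·10^2 + 7·10 + 6 = 77777776; 77777776−1 = 77777775
i=8: 77777775 = 7·10^7 + 7·10^6 + 7·10^5 + 7·10^4 + 7·10^3 + 7·10^2 + 7·10 + 5 (b=10); 10→11: 7·11^7 + 7·11^6 + 7·11^5 + 7·11^4 + 7·11^3 + 7·11^2 + 7·11 + 5 = 150051214; 150051214−1 = 150051213

7, 30, 259, 3127, 46657, 823543, 16777215, 37665879, 77777775, 150051213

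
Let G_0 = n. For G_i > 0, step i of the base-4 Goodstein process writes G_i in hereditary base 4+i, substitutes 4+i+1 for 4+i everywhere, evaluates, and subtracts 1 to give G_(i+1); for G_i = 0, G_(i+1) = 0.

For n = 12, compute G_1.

G_0 = 12. HB_4(12) = 3·4. Bump = 15. G_1 = 14.
G_1 = 14. HB_5(14) = 2·5 + 4. Bump = 16. G_2 = 15.

14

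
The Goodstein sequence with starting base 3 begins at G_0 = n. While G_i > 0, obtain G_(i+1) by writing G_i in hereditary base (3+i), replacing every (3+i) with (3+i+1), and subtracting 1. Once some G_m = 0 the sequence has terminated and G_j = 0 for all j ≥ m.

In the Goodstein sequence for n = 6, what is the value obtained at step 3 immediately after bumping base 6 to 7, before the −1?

8

(0) 6|_3 = 2·3 ↦ 2·4|_4 = 8 ⇒ 7
(1) 7|_4 = 4 + 3 ↦ 5 + 3|_5 = 8 ⇒ 7
(2) 7|_5 = 5 + 2 ↦ 6 + 2|_6 = 8 ⇒ 7
(3) 7|_6 = 6 + 1 ↦ 7 + 1|_7 = 8 ⇒ 7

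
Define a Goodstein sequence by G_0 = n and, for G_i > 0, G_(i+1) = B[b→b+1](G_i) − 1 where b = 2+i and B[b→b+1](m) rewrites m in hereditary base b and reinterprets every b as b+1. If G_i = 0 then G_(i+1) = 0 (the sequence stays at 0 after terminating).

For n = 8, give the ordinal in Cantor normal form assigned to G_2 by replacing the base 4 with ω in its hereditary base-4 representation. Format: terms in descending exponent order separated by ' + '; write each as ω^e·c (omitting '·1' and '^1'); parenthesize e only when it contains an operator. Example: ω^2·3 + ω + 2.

8 —HB2→ 2^(2 + 1) —bump→ 3^(3 + 1) = 81 —(−1)→ 80
80 —HB3→ 2·3^3 + 2·3^2 + 2·3 + 2 —bump→ 2·4^4 + 2·4^2 + 2·4 + 2 = 554 —(−1)→ 553
553 —HB4→ 2·4^4 + 2·4^2 + 2·4 + 1 —bump→ 2·5^5 + 2·5^2 + 2·5 + 1 = 6311 —(−1)→ 6310

ω^ω·2 + ω^2·2 + ω·2 + 1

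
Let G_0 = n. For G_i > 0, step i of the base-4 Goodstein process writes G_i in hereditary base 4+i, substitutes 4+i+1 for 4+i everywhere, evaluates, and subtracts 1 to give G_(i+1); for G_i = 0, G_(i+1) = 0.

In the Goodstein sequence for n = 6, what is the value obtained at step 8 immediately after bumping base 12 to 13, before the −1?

[0] 6 ≡ 4 + 2 (base 4). Lift 5: 7. −1: 6.
[1] 6 ≡ 5 + 1 (base 5). Lift 6: 7. −1: 6.
[2] 6 ≡ 6 (base 6). Lift 7: 7. −1: 6.
[3] 6 ≡ 6 (base 7). Lift 8: 6. −1: 5.
[4] 5 ≡ 5 (base 8). Lift 9: 5. −1: 4.
[5] 4 ≡ 4 (base 9). Lift 10: 4. −1: 3.
[6] 3 ≡ 3 (base 10). Lift 11: 3. −1: 2.
[7] 2 ≡ 2 (base 11). Lift 12: 2. −1: 1.
[8] 1 ≡ 1 (base 12). Lift 13: 1. −1: 0.

1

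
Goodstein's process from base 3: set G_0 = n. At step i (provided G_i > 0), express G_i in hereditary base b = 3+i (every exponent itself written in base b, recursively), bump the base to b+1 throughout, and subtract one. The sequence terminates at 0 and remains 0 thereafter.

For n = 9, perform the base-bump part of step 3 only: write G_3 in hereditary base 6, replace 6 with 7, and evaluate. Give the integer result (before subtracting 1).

22

9 —HB3→ 3^2 —bump→ 4^2 = 16 —(−1)→ 15
15 —HB4→ 3·4 + 3 —bump→ 3·5 + 3 = 18 —(−1)→ 17
17 —HB5→ 3·5 + 2 —bump→ 3·6 + 2 = 20 —(−1)→ 19
19 —HB6→ 3·6 + 1 —bump→ 3·7 + 1 = 22 —(−1)→ 21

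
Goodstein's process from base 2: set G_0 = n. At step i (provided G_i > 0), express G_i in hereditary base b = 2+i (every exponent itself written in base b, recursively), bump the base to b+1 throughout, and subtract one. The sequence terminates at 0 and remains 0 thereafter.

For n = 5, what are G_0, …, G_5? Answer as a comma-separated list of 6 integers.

5, 27, 255, 467, 775, 1197

G_0=5  [base 2] 2^2 + 1  →[2↦3]→  3^3 + 1 = 28  −1 ⇒ G_1=27
G_1=27  [base 3] 3^3  →[3↦4]→  4^4 = 256  −1 ⇒ G_2=255
G_2=255  [base 4] 3·4^3 + 3·4^2 + 3·4 + 3  →[4↦5]→  3·5^3 + 3·5^2 + 3·5 + 3 = 468  −1 ⇒ G_3=467
G_3=467  [base 5] 3·5^3 + 3·5^2 + 3·5 + 2  →[5↦6]→  3·6^3 + 3·6^2 + 3·6 + 2 = 776  −1 ⇒ G_4=775
G_4=775  [base 6] 3·6^3 + 3·6^2 + 3·6 + 1  →[6↦7]→  3·7^3 + 3·7^2 + 3·7 + 1 = 1198  −1 ⇒ G_5=1197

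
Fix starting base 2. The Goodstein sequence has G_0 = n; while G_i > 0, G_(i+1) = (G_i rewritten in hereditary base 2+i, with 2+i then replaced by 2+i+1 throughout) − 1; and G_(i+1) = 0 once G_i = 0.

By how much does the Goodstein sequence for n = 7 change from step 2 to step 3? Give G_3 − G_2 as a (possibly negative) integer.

(0) 7|_2 = 2^2 + 2 + 1 ↦ 3^3 + 3 + 1|_3 = 31 ⇒ 30
(1) 30|_3 = 3^3 + 3 ↦ 4^4 + 4|_4 = 260 ⇒ 259
(2) 259|_4 = 4^4 + 3 ↦ 5^5 + 3|_5 = 3128 ⇒ 3127

2868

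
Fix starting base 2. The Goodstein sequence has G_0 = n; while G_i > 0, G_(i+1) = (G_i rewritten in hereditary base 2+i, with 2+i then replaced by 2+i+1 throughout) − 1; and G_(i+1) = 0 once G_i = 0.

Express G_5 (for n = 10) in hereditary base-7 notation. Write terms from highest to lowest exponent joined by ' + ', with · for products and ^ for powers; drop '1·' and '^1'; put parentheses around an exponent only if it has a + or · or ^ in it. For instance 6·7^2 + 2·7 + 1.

G_0=10  [base 2] 2^(2 + 1) + 2  →[2↦3]→  3^(3 + 1) + 3 = 84  −1 ⇒ G_1=83
G_1=83  [base 3] 3^(3 + 1) + 2  →[3↦4]→  4^(4 + 1) + 2 = 1026  −1 ⇒ G_2=1025
G_2=1025  [base 4] 4^(4 + 1) + 1  →[4↦5]→  5^(5 + 1) + 1 = 15626  −1 ⇒ G_3=15625
G_3=15625  [base 5] 5^(5 + 1)  →[5↦6]→  6^(6 + 1) = 279936  −1 ⇒ G_4=279935
G_4=279935  [base 6] 5·6^6 + 5·6^5 + 5·6^4 + 5·6^3 + 5·6^2 + 5·6 + 5  →[6↦7]→  5·7^7 + 5·7^5 + 5·7^4 + 5·7^3 + 5·7^2 + 5·7 + 5 = 4215755  −1 ⇒ G_5=4215754

5·7^7 + 5·7^5 + 5·7^4 + 5·7^3 + 5·7^2 + 5·7 + 4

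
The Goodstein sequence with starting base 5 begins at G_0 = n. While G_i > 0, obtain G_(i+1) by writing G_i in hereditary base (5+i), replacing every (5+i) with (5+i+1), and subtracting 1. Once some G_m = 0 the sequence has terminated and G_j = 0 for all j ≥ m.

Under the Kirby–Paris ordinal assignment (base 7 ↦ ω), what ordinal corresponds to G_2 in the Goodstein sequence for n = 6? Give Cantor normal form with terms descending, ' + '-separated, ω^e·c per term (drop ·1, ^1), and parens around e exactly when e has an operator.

G_0 = 6. HB_5(6) = 5 + 1. Bump = 7. G_1 = 6.
G_1 = 6. HB_6(6) = 6. Bump = 7. G_2 = 6.
G_2 = 6. HB_7(6) = 6. Bump = 6. G_3 = 5.

6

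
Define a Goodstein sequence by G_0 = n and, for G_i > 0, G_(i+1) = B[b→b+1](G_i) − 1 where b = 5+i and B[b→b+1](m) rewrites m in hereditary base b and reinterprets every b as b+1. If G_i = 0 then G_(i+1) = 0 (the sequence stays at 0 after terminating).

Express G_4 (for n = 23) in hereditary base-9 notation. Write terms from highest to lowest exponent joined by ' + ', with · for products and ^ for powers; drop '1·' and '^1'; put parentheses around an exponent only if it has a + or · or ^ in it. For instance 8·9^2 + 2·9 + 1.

3·9 + 8

23 —HB5→ 4·5 + 3 —bump→ 4·6 + 3 = 27 —(−1)→ 26
26 —HB6→ 4·6 + 2 —bump→ 4·7 + 2 = 30 —(−1)→ 29
29 —HB7→ 4·7 + 1 —bump→ 4·8 + 1 = 33 —(−1)→ 32
32 —HB8→ 4·8 —bump→ 4·9 = 36 —(−1)→ 35
35 —HB9→ 3·9 + 8 —bump→ 3·10 + 8 = 38 —(−1)→ 37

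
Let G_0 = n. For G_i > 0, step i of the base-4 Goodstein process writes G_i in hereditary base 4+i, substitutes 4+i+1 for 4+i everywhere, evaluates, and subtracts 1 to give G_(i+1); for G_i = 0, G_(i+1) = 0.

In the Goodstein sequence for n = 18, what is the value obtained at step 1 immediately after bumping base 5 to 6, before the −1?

base 4: 18 = 4^2 + 2; at 5: 5^2 + 2 = 27; next = 26
base 5: 26 = 5^2 + 1; at 6: 6^2 + 1 = 37; next = 36

37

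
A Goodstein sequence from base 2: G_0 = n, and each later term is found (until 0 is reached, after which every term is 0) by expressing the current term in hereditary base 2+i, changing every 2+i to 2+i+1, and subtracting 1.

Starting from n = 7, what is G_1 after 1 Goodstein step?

30

7 —HB2→ 2^2 + 2 + 1 —bump→ 3^3 + 3 + 1 = 31 —(−1)→ 30
30 —HB3→ 3^3 + 3 —bump→ 4^4 + 4 = 260 —(−1)→ 259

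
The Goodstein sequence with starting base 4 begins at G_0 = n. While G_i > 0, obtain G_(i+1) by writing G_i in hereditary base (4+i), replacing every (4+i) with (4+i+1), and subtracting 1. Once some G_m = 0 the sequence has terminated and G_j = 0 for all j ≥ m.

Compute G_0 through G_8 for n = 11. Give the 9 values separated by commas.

G_0 = 11. HB_4(11) = 2·4 + 3. Bump = 13. G_1 = 12.
G_1 = 12. HB_5(12) = 2·5 + 2. Bump = 14. G_2 = 13.
G_2 = 13. HB_6(13) = 2·6 + 1. Bump = 15. G_3 = 14.
G_3 = 14. HB_7(14) = 2·7. Bump = 16. G_4 = 15.
G_4 = 15. HB_8(15) = 8 + 7. Bump = 16. G_5 = 15.
G_5 = 15. HB_9(15) = 9 + 6. Bump = 16. G_6 = 15.
G_6 = 15. HB_10(15) = 10 + 5. Bump = 16. G_7 = 15.
G_7 = 15. HB_11(15) = 11 + 4. Bump = 16. G_8 = 15.

11, 12, 13, 14, 15, 15, 15, 15, 15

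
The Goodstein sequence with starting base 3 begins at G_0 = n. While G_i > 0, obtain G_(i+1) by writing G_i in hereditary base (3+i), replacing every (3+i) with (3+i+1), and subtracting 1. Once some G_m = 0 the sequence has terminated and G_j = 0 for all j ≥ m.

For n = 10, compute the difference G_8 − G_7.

10 —HB3→ 3^2 + 1 —bump→ 4^2 + 1 = 17 —(−1)→ 16
16 —HB4→ 4^2 —bump→ 5^2 = 25 —(−1)→ 24
24 —HB5→ 4·5 + 4 —bump→ 4·6 + 4 = 28 —(−1)→ 27
27 —HB6→ 4·6 + 3 —bump→ 4·7 + 3 = 31 —(−1)→ 30
30 —HB7→ 4·7 + 2 —bump→ 4·8 + 2 = 34 —(−1)→ 33
33 —HB8→ 4·8 + 1 —bump→ 4·9 + 1 = 37 —(−1)→ 36
36 —HB9→ 4·9 —bump→ 4·10 = 40 —(−1)→ 39
39 —HB10→ 3·10 + 9 —bump→ 3·11 + 9 = 42 —(−1)→ 41

2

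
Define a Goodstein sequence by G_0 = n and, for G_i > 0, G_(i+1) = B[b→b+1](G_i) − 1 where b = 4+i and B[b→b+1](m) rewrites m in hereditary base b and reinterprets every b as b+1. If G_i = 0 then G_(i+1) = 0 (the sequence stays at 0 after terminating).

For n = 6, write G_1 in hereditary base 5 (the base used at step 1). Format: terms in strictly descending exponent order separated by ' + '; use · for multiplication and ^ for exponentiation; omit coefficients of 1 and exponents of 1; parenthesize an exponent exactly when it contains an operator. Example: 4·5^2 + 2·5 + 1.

5 + 1

G_0=6  [base 4] 4 + 2  →[4↦5]→  5 + 2 = 7  −1 ⇒ G_1=6
G_1=6  [base 5] 5 + 1  →[5↦6]→  6 + 1 = 7  −1 ⇒ G_2=6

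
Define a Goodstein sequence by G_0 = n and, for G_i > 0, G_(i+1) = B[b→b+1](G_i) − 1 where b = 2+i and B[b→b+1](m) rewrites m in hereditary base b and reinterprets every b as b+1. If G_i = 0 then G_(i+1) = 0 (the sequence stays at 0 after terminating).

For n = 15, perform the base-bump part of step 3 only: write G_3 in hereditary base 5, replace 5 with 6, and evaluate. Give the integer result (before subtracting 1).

326594

(0) 15|_2 = 2^(2 + 1) + 2^2 + 2 + 1 ↦ 3^(3 + 1) + 3^3 + 3 + 1|_3 = 112 ⇒ 111
(1) 111|_3 = 3^(3 + 1) + 3^3 + 3 ↦ 4^(4 + 1) + 4^4 + 4|_4 = 1284 ⇒ 1283
(2) 1283|_4 = 4^(4 + 1) + 4^4 + 3 ↦ 5^(5 + 1) + 5^5 + 3|_5 = 18753 ⇒ 18752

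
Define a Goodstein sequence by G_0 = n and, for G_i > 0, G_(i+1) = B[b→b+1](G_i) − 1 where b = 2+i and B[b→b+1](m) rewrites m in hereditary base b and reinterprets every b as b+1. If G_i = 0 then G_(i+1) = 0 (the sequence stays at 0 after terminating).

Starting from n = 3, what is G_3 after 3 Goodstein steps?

3 —HB2→ 2 + 1 —bump→ 3 + 1 = 4 —(−1)→ 3
3 —HB3→ 3 —bump→ 4 = 4 —(−1)→ 3
3 —HB4→ 3 —bump→ 3 = 3 —(−1)→ 2
2 —HB5→ 2 —bump→ 2 = 2 —(−1)→ 1

2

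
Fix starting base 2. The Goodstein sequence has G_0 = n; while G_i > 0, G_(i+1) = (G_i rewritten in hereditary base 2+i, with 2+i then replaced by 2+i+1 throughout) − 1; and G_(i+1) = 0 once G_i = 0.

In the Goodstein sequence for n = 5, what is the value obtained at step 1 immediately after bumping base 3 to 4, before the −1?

[0] 5 ≡ 2^2 + 1 (base 2). Lift 3: 28. −1: 27.
[1] 27 ≡ 3^3 (base 3). Lift 4: 256. −1: 255.

256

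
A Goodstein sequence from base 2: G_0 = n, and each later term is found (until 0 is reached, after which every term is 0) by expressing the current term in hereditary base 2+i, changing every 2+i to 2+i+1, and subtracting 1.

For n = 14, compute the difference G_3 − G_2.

17469

G_0 = 14. HB_2(14) = 2^(2 + 1) + 2^2 + 2. Bump = 111. G_1 = 110.
G_1 = 110. HB_3(110) = 3^(3 + 1) + 3^3 + 2. Bump = 1282. G_2 = 1281.
G_2 = 1281. HB_4(1281) = 4^(4 + 1) + 4^4 + 1. Bump = 18751. G_3 = 18750.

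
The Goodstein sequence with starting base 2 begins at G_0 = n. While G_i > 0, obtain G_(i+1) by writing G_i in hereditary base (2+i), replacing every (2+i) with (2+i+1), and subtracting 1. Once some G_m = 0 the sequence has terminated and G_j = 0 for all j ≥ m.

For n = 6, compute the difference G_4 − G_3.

43530

(0) 6|_2 = 2^2 + 2 ↦ 3^3 + 3|_3 = 30 ⇒ 29
(1) 29|_3 = 3^3 + 2 ↦ 4^4 + 2|_4 = 258 ⇒ 257
(2) 257|_4 = 4^4 + 1 ↦ 5^5 + 1|_5 = 3126 ⇒ 3125
(3) 3125|_5 = 5^5 ↦ 6^6|_6 = 46656 ⇒ 46655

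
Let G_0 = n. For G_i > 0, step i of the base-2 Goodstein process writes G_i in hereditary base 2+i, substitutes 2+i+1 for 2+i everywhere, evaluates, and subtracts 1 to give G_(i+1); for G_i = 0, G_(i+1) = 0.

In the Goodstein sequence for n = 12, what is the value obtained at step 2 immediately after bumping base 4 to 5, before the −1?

15686

i=0: 12 = 2^(2 + 1) + 2^2 (b=2); 2→3: 3^(3 + 1) + 3^3 = 108; 108−1 = 107
i=1: 107 = 3^(3 + 1) + 2·3^2 + 2·3 + 2 (b=3); 3→4: 4^(4 + 1) + 2·4^2 + 2·4 + 2 = 1066; 1066−1 = 1065
i=2: 1065 = 4^(4 + 1) + 2·4^2 + 2·4 + 1 (b=4); 4→5: 5^(5 + 1) + 2·5^2 + 2·5 + 1 = 15686; 15686−1 = 15685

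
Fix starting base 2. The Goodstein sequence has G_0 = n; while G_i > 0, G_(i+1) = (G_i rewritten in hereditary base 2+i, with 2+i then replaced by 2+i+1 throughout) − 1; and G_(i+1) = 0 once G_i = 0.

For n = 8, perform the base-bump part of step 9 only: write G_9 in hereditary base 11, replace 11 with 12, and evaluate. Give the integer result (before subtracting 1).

17832200896812

G_0 = 8. HB_2(8) = 2^(2 + 1). Bump = 81. G_1 = 80.
G_1 = 80. HB_3(80) = 2·3^3 + 2·3^2 + 2·3 + 2. Bump = 554. G_2 = 553.
G_2 = 553. HB_4(553) = 2·4^4 + 2·4^2 + 2·4 + 1. Bump = 6311. G_3 = 6310.
G_3 = 6310. HB_5(6310) = 2·5^5 + 2·5^2 + 2·5. Bump = 93396. G_4 = 93395.
G_4 = 93395. HB_6(93395) = 2·6^6 + 2·6^2 + 6 + 5. Bump = 1647196. G_5 = 1647195.
G_5 = 1647195. HB_7(1647195) = 2·7^7 + 2·7^2 + 7 + 4. Bump = 33554572. G_6 = 33554571.
G_6 = 33554571. HB_8(33554571) = 2·8^8 + 2·8^2 + 8 + 3. Bump = 774841152. G_7 = 774841151.
G_7 = 774841151. HB_9(774841151) = 2·9^9 + 2·9^2 + 9 + 2. Bump = 20000000212. G_8 = 20000000211.
G_8 = 20000000211. HB_10(20000000211) = 2·10^10 + 2·10^2 + 10 + 1. Bump = 570623341476. G_9 = 570623341475.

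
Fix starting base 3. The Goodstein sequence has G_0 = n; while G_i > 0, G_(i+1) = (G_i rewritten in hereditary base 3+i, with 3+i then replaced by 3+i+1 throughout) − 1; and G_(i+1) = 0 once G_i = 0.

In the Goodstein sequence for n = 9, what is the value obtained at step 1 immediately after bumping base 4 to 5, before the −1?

18

step 0: 9 = 3^2; sub 4 for 3: 4^2; = 16; G_1 = 16−1 = 15
step 1: 15 = 3·4 + 3; sub 5 for 4: 3·5 + 3; = 18; G_2 = 18−1 = 17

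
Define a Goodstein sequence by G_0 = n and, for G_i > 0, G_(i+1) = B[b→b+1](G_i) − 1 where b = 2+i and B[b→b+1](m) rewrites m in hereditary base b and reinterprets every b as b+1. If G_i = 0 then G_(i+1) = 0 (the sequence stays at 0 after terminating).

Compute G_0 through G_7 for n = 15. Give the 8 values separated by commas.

i=0: 15 = 2^(2 + 1) + 2^2 + 2 + 1 (b=2); 2→3: 3^(3 + 1) + 3^3 + 3 + 1 = 112; 112−1 = 111
i=1: 111 = 3^(3 + 1) + 3^3 + 3 (b=3); 3→4: 4^(4 + 1) + 4^4 + 4 = 1284; 1284−1 = 1283
i=2: 1283 = 4^(4 + 1) + 4^4 + 3 (b=4); 4→5: 5^(5 + 1) + 5^5 + 3 = 18753; 18753−1 = 18752
i=3: 18752 = 5^(5 + 1) + 5^5 + 2 (b=5); 5→6: 6^(6 + 1) + 6^6 + 2 = 326594; 326594−1 = 326593
i=4: 326593 = 6^(6 + 1) + 6^6 + 1 (b=6); 6→7: 7^(7 + 1) + 7^7 + 1 = 6588345; 6588345−1 = 6588344
i=5: 6588344 = 7^(7 + 1) + 7^7 (b=7); 7→8: 8^(8 + 1) + 8^8 = 150994944; 150994944−1 = 150994943
i=6: 150994943 = 8^(8 + 1) + 7·8^7 + 7·8^6 + 7·8^5 + 7·8^4 + 7·8^3 + 7·8^2 + 7·8 + 7 (b=8); 8→9: 9^(9 + 1) + 7·9^7 + 7·9^6 + 7·9^5 + 7·9^4 + 7·9^3 + 7·9^2 + 7·9 + 7 = 3524450281; 3524450281−1 = 3524450280

15, 111, 1283, 18752, 326593, 6588344, 150994943, 3524450280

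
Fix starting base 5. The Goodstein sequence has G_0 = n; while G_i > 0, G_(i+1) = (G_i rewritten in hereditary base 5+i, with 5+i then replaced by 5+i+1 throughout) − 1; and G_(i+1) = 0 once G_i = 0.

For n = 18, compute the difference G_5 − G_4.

1

base 5: 18 = 3·5 + 3; at 6: 3·6 + 3 = 21; next = 20
base 6: 20 = 3·6 + 2; at 7: 3·7 + 2 = 23; next = 22
base 7: 22 = 3·7 + 1; at 8: 3·8 + 1 = 25; next = 24
base 8: 24 = 3·8; at 9: 3·9 = 27; next = 26
base 9: 26 = 2·9 + 8; at 10: 2·10 + 8 = 28; next = 27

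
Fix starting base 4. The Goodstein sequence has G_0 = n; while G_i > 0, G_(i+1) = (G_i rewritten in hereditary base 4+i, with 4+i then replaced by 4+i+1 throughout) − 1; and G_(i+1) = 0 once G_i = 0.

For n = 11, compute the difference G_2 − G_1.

1

G_0 = 11. HB_4(11) = 2·4 + 3. Bump = 13. G_1 = 12.
G_1 = 12. HB_5(12) = 2·5 + 2. Bump = 14. G_2 = 13.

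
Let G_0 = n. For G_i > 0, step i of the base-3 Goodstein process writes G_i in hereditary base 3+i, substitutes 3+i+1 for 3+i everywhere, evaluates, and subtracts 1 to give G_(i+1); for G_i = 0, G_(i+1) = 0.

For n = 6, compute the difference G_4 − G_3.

0

G_0 = 6. HB_3(6) = 2·3. Bump = 8. G_1 = 7.
G_1 = 7. HB_4(7) = 4 + 3. Bump = 8. G_2 = 7.
G_2 = 7. HB_5(7) = 5 + 2. Bump = 8. G_3 = 7.
G_3 = 7. HB_6(7) = 6 + 1. Bump = 8. G_4 = 7.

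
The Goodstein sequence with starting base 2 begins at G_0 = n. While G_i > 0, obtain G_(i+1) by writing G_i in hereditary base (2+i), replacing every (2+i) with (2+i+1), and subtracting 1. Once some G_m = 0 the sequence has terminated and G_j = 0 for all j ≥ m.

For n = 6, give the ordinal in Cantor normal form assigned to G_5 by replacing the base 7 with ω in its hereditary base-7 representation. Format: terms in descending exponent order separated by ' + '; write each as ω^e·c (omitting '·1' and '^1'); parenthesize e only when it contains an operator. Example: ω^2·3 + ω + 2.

ω^5·5 + ω^4·5 + ω^3·5 + ω^2·5 + ω·5 + 4

(0) 6|_2 = 2^2 + 2 ↦ 3^3 + 3|_3 = 30 ⇒ 29
(1) 29|_3 = 3^3 + 2 ↦ 4^4 + 2|_4 = 258 ⇒ 257
(2) 257|_4 = 4^4 + 1 ↦ 5^5 + 1|_5 = 3126 ⇒ 3125
(3) 3125|_5 = 5^5 ↦ 6^6|_6 = 46656 ⇒ 46655
(4) 46655|_6 = 5·6^5 + 5·6^4 + 5·6^3 + 5·6^2 + 5·6 + 5 ↦ 5·7^5 + 5·7^4 + 5·7^3 + 5·7^2 + 5·7 + 5|_7 = 98040 ⇒ 98039
(5) 98039|_7 = 5·7^5 + 5·7^4 + 5·7^3 + 5·7^2 + 5·7 + 4 ↦ 5·8^5 + 5·8^4 + 5·8^3 + 5·8^2 + 5·8 + 4|_8 = 187244 ⇒ 187243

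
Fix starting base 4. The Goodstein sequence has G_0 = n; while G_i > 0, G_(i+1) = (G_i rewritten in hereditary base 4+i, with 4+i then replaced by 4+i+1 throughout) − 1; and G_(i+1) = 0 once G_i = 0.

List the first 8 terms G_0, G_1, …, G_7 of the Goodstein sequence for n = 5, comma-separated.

5, 5, 5, 4, 3, 2, 1, 0

G_0 = 5. HB_4(5) = 4 + 1. Bump = 6. G_1 = 5.
G_1 = 5. HB_5(5) = 5. Bump = 6. G_2 = 5.
G_2 = 5. HB_6(5) = 5. Bump = 5. G_3 = 4.
G_3 = 4. HB_7(4) = 4. Bump = 4. G_4 = 3.
G_4 = 3. HB_8(3) = 3. Bump = 3. G_5 = 2.
G_5 = 2. HB_9(2) = 2. Bump = 2. G_6 = 1.
G_6 = 1. HB_10(1) = 1. Bump = 1. G_7 = 0.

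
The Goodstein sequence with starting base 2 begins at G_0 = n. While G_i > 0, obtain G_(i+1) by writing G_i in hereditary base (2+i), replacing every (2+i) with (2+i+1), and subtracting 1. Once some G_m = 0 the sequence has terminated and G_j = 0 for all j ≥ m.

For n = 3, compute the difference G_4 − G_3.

-1

(0) 3|_2 = 2 + 1 ↦ 3 + 1|_3 = 4 ⇒ 3
(1) 3|_3 = 3 ↦ 4|_4 = 4 ⇒ 3
(2) 3|_4 = 3 ↦ 3|_5 = 3 ⇒ 2
(3) 2|_5 = 2 ↦ 2|_6 = 2 ⇒ 1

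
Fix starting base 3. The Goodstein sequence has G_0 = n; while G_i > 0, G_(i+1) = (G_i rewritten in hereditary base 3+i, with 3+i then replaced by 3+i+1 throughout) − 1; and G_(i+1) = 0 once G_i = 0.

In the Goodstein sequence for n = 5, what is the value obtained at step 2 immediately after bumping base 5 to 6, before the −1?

6

G_0=5  [base 3] 3 + 2  →[3↦4]→  4 + 2 = 6  −1 ⇒ G_1=5
G_1=5  [base 4] 4 + 1  →[4↦5]→  5 + 1 = 6  −1 ⇒ G_2=5
G_2=5  [base 5] 5  →[5↦6]→  6 = 6  −1 ⇒ G_3=5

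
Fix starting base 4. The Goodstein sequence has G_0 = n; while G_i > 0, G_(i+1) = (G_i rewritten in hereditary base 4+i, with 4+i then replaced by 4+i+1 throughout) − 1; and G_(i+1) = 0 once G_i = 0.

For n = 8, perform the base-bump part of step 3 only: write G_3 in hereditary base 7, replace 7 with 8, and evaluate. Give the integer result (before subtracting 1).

10

(0) 8|_4 = 2·4 ↦ 2·5|_5 = 10 ⇒ 9
(1) 9|_5 = 5 + 4 ↦ 6 + 4|_6 = 10 ⇒ 9
(2) 9|_6 = 6 + 3 ↦ 7 + 3|_7 = 10 ⇒ 9
(3) 9|_7 = 7 + 2 ↦ 8 + 2|_8 = 10 ⇒ 9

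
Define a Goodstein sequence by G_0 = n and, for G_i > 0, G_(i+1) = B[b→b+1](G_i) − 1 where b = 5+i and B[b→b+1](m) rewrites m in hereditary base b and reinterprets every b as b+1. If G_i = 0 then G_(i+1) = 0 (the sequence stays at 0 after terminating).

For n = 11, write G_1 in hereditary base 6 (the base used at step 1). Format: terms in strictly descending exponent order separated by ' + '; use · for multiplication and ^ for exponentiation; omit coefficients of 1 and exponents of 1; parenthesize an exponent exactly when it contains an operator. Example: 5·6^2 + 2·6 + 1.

2·6

[0] 11 ≡ 2·5 + 1 (base 5). Lift 6: 13. −1: 12.
[1] 12 ≡ 2·6 (base 6). Lift 7: 14. −1: 13.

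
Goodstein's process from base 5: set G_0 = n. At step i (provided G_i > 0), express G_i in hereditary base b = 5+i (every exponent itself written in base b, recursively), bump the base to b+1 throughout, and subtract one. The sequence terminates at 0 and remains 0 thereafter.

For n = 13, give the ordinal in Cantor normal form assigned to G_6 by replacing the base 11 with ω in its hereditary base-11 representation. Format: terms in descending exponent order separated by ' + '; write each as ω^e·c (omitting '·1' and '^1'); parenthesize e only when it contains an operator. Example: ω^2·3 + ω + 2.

G_0 = 13. HB_5(13) = 2·5 + 3. Bump = 15. G_1 = 14.
G_1 = 14. HB_6(14) = 2·6 + 2. Bump = 16. G_2 = 15.
G_2 = 15. HB_7(15) = 2·7 + 1. Bump = 17. G_3 = 16.
G_3 = 16. HB_8(16) = 2·8. Bump = 18. G_4 = 17.
G_4 = 17. HB_9(17) = 9 + 8. Bump = 18. G_5 = 17.
G_5 = 17. HB_10(17) = 10 + 7. Bump = 18. G_6 = 17.
G_6 = 17. HB_11(17) = 11 + 6. Bump = 18. G_7 = 17.

ω + 6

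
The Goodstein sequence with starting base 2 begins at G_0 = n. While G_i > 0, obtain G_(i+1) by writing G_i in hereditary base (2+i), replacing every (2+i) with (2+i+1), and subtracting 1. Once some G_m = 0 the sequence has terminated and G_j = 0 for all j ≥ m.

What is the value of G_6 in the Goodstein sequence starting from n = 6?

[0] 6 ≡ 2^2 + 2 (base 2). Lift 3: 30. −1: 29.
[1] 29 ≡ 3^3 + 2 (base 3). Lift 4: 258. −1: 257.
[2] 257 ≡ 4^4 + 1 (base 4). Lift 5: 3126. −1: 3125.
[3] 3125 ≡ 5^5 (base 5). Lift 6: 46656. −1: 46655.
[4] 46655 ≡ 5·6^5 + 5·6^4 + 5·6^3 + 5·6^2 + 5·6 + 5 (base 6). Lift 7: 98040. −1: 98039.
[5] 98039 ≡ 5·7^5 + 5·7^4 + 5·7^3 + 5·7^2 + 5·7 + 4 (base 7). Lift 8: 187244. −1: 187243.
[6] 187243 ≡ 5·8^5 + 5·8^4 + 5·8^3 + 5·8^2 + 5·8 + 3 (base 8). Lift 9: 332148. −1: 332147.

187243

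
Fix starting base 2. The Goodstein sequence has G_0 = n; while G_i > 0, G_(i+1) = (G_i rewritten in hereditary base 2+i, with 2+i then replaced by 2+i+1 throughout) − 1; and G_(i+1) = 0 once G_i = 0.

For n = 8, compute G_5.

1647195

[0] 8 ≡ 2^(2 + 1) (base 2). Lift 3: 81. −1: 80.
[1] 80 ≡ 2·3^3 + 2·3^2 + 2·3 + 2 (base 3). Lift 4: 554. −1: 553.
[2] 553 ≡ 2·4^4 + 2·4^2 + 2·4 + 1 (base 4). Lift 5: 6311. −1: 6310.
[3] 6310 ≡ 2·5^5 + 2·5^2 + 2·5 (base 5). Lift 6: 93396. −1: 93395.
[4] 93395 ≡ 2·6^6 + 2·6^2 + 6 + 5 (base 6). Lift 7: 1647196. −1: 1647195.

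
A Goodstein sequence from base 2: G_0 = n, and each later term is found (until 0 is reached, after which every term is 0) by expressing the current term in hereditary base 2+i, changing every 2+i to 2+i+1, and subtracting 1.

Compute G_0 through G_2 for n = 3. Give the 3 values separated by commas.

3, 3, 3

3 —HB2→ 2 + 1 —bump→ 3 + 1 = 4 —(−1)→ 3
3 —HB3→ 3 —bump→ 4 = 4 —(−1)→ 3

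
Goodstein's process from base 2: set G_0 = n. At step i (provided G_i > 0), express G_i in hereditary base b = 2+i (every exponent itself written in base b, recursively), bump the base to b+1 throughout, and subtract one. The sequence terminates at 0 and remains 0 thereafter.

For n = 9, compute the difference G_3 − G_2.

8819

(0) 9|_2 = 2^(2 + 1) + 1 ↦ 3^(3 + 1) + 1|_3 = 82 ⇒ 81
(1) 81|_3 = 3^(3 + 1) ↦ 4^(4 + 1)|_4 = 1024 ⇒ 1023
(2) 1023|_4 = 3·4^4 + 3·4^3 + 3·4^2 + 3·4 + 3 ↦ 3·5^5 + 3·5^3 + 3·5^2 + 3·5 + 3|_5 = 9843 ⇒ 9842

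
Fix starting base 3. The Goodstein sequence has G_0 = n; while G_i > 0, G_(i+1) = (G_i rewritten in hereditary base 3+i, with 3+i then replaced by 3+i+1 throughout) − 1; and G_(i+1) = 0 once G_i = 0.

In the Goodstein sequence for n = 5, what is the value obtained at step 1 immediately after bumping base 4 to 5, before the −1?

6

i=0: 5 = 3 + 2 (b=3); 3→4: 4 + 2 = 6; 6−1 = 5
i=1: 5 = 4 + 1 (b=4); 4→5: 5 + 1 = 6; 6−1 = 5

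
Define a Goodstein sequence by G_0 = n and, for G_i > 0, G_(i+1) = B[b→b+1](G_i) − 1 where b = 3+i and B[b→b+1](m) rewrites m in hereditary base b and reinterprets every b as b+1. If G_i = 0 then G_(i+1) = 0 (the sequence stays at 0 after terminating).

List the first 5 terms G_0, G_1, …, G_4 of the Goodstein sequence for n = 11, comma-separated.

11, 17, 25, 35, 39

step 0: 11 = 3^2 + 2; sub 4 for 3: 4^2 + 2; = 18; G_1 = 18−1 = 17
step 1: 17 = 4^2 + 1; sub 5 for 4: 5^2 + 1; = 26; G_2 = 26−1 = 25
step 2: 25 = 5^2; sub 6 for 5: 6^2; = 36; G_3 = 36−1 = 35
step 3: 35 = 5·6 + 5; sub 7 for 6: 5·7 + 5; = 40; G_4 = 40−1 = 39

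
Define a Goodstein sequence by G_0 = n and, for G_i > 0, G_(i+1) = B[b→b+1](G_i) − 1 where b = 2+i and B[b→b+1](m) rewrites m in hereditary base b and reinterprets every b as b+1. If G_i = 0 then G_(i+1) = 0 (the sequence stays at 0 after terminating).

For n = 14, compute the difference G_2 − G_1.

1171

G_0 = 14. HB_2(14) = 2^(2 + 1) + 2^2 + 2. Bump = 111. G_1 = 110.
G_1 = 110. HB_3(110) = 3^(3 + 1) + 3^3 + 2. Bump = 1282. G_2 = 1281.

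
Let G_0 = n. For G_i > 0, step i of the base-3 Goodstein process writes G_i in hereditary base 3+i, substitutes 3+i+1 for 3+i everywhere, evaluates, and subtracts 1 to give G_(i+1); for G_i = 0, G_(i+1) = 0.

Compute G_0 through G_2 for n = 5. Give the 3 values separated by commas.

5, 5, 5

G_0=5  [base 3] 3 + 2  →[3↦4]→  4 + 2 = 6  −1 ⇒ G_1=5
G_1=5  [base 4] 4 + 1  →[4↦5]→  5 + 1 = 6  −1 ⇒ G_2=5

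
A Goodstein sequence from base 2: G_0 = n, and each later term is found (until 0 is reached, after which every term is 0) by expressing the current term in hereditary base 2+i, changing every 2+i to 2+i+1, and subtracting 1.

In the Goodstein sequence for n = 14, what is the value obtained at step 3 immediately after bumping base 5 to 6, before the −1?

326592

G_0 = 14. HB_2(14) = 2^(2 + 1) + 2^2 + 2. Bump = 111. G_1 = 110.
G_1 = 110. HB_3(110) = 3^(3 + 1) + 3^3 + 2. Bump = 1282. G_2 = 1281.
G_2 = 1281. HB_4(1281) = 4^(4 + 1) + 4^4 + 1. Bump = 18751. G_3 = 18750.
G_3 = 18750. HB_5(18750) = 5^(5 + 1) + 5^5. Bump = 326592. G_4 = 326591.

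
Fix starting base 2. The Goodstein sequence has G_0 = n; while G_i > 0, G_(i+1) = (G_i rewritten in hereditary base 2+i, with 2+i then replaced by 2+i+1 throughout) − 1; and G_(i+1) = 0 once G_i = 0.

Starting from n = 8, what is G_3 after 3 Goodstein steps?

6310

G_0=8  [base 2] 2^(2 + 1)  →[2↦3]→  3^(3 + 1) = 81  −1 ⇒ G_1=80
G_1=80  [base 3] 2·3^3 + 2·3^2 + 2·3 + 2  →[3↦4]→  2·4^4 + 2·4^2 + 2·4 + 2 = 554  −1 ⇒ G_2=553
G_2=553  [base 4] 2·4^4 + 2·4^2 + 2·4 + 1  →[4↦5]→  2·5^5 + 2·5^2 + 2·5 + 1 = 6311  −1 ⇒ G_3=6310
G_3=6310  [base 5] 2·5^5 + 2·5^2 + 2·5  →[5↦6]→  2·6^6 + 2·6^2 + 2·6 = 93396  −1 ⇒ G_4=93395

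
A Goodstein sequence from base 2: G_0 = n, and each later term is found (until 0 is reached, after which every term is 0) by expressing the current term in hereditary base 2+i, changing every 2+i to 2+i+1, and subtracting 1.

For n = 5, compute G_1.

step 0: 5 = 2^2 + 1; sub 3 for 2: 3^3 + 1; = 28; G_1 = 28−1 = 27
step 1: 27 = 3^3; sub 4 for 3: 4^4; = 256; G_2 = 256−1 = 255

27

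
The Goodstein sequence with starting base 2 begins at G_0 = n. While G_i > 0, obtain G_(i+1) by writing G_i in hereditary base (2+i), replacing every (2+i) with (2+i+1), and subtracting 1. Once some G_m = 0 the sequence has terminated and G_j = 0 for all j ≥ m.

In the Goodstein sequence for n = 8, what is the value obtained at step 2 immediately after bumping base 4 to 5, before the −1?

6311

(0) 8|_2 = 2^(2 + 1) ↦ 3^(3 + 1)|_3 = 81 ⇒ 80
(1) 80|_3 = 2·3^3 + 2·3^2 + 2·3 + 2 ↦ 2·4^4 + 2·4^2 + 2·4 + 2|_4 = 554 ⇒ 553
(2) 553|_4 = 2·4^4 + 2·4^2 + 2·4 + 1 ↦ 2·5^5 + 2·5^2 + 2·5 + 1|_5 = 6311 ⇒ 6310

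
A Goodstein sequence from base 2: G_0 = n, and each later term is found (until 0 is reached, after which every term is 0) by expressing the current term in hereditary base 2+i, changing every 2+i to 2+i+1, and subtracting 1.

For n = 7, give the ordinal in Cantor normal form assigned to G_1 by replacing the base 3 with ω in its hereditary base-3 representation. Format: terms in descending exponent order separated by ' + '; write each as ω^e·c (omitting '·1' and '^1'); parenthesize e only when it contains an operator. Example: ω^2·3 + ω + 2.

ω^ω + ω

i=0: 7 = 2^2 + 2 + 1 (b=2); 2→3: 3^3 + 3 + 1 = 31; 31−1 = 30
i=1: 30 = 3^3 + 3 (b=3); 3→4: 4^4 + 4 = 260; 260−1 = 259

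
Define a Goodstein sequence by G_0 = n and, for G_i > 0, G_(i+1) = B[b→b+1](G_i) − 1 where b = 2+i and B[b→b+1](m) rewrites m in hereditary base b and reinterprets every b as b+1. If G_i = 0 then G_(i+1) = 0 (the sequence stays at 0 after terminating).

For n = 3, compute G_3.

2

(0) 3|_2 = 2 + 1 ↦ 3 + 1|_3 = 4 ⇒ 3
(1) 3|_3 = 3 ↦ 4|_4 = 4 ⇒ 3
(2) 3|_4 = 3 ↦ 3|_5 = 3 ⇒ 2
(3) 2|_5 = 2 ↦ 2|_6 = 2 ⇒ 1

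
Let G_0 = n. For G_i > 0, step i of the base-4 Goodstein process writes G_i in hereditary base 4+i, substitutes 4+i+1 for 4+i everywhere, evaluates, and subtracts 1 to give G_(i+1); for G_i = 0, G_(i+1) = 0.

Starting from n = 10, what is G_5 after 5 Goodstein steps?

step 0: 10 = 2·4 + 2; sub 5 for 4: 2·5 + 2; = 12; G_1 = 12−1 = 11
step 1: 11 = 2·5 + 1; sub 6 for 5: 2·6 + 1; = 13; G_2 = 13−1 = 12
step 2: 12 = 2·6; sub 7 for 6: 2·7; = 14; G_3 = 14−1 = 13
step 3: 13 = 7 + 6; sub 8 for 7: 8 + 6; = 14; G_4 = 14−1 = 13
step 4: 13 = 8 + 5; sub 9 for 8: 9 + 5; = 14; G_5 = 14−1 = 13
step 5: 13 = 9 + 4; sub 10 for 9: 10 + 4; = 14; G_6 = 14−1 = 13

13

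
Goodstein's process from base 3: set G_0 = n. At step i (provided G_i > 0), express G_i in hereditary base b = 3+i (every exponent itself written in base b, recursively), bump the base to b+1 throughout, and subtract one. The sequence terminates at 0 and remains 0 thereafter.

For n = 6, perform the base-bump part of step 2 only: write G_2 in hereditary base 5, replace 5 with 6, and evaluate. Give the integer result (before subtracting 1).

(0) 6|_3 = 2·3 ↦ 2·4|_4 = 8 ⇒ 7
(1) 7|_4 = 4 + 3 ↦ 5 + 3|_5 = 8 ⇒ 7

8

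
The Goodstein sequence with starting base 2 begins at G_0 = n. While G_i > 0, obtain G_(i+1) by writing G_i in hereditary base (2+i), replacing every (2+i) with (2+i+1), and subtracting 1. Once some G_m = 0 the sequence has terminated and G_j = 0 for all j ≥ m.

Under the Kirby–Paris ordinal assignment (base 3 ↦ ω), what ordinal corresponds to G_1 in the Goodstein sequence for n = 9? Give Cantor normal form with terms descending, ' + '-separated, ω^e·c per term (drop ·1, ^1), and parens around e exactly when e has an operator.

ω^(ω + 1)

[0] 9 ≡ 2^(2 + 1) + 1 (base 2). Lift 3: 82. −1: 81.
[1] 81 ≡ 3^(3 + 1) (base 3). Lift 4: 1024. −1: 1023.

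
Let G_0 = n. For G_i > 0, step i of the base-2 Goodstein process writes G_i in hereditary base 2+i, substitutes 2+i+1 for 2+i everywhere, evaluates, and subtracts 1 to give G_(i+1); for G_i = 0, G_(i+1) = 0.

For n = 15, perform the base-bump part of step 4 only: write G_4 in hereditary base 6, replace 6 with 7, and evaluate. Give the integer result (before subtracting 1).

6588345

base 2: 15 = 2^(2 + 1) + 2^2 + 2 + 1; at 3: 3^(3 + 1) + 3^3 + 3 + 1 = 112; next = 111
base 3: 111 = 3^(3 + 1) + 3^3 + 3; at 4: 4^(4 + 1) + 4^4 + 4 = 1284; next = 1283
base 4: 1283 = 4^(4 + 1) + 4^4 + 3; at 5: 5^(5 + 1) + 5^5 + 3 = 18753; next = 18752
base 5: 18752 = 5^(5 + 1) + 5^5 + 2; at 6: 6^(6 + 1) + 6^6 + 2 = 326594; next = 326593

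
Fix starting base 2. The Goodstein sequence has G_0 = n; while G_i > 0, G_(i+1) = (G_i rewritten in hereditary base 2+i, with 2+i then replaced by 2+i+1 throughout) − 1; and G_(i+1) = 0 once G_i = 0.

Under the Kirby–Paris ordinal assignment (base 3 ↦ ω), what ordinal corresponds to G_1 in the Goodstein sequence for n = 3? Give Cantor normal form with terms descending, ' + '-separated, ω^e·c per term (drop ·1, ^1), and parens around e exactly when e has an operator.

ω

G_0=3  [base 2] 2 + 1  →[2↦3]→  3 + 1 = 4  −1 ⇒ G_1=3
G_1=3  [base 3] 3  →[3↦4]→  4 = 4  −1 ⇒ G_2=3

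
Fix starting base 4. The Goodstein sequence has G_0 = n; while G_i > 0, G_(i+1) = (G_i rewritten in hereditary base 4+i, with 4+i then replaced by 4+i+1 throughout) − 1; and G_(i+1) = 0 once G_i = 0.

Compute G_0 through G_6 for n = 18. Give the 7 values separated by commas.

G_0=18  [base 4] 4^2 + 2  →[4↦5]→  5^2 + 2 = 27  −1 ⇒ G_1=26
G_1=26  [base 5] 5^2 + 1  →[5↦6]→  6^2 + 1 = 37  −1 ⇒ G_2=36
G_2=36  [base 6] 6^2  →[6↦7]→  7^2 = 49  −1 ⇒ G_3=48
G_3=48  [base 7] 6·7 + 6  →[7↦8]→  6·8 + 6 = 54  −1 ⇒ G_4=53
G_4=53  [base 8] 6·8 + 5  →[8↦9]→  6·9 + 5 = 59  −1 ⇒ G_5=58
G_5=58  [base 9] 6·9 + 4  →[9↦10]→  6·10 + 4 = 64  −1 ⇒ G_6=63

18, 26, 36, 48, 53, 58, 63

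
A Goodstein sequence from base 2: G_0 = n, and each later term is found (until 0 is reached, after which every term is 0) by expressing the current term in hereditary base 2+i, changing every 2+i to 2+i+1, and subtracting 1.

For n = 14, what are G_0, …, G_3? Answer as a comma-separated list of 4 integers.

step 0: 14 = 2^(2 + 1) + 2^2 + 2; sub 3 for 2: 3^(3 + 1) + 3^3 + 3; = 111; G_1 = 111−1 = 110
step 1: 110 = 3^(3 + 1) + 3^3 + 2; sub 4 for 3: 4^(4 + 1) + 4^4 + 2; = 1282; G_2 = 1282−1 = 1281
step 2: 1281 = 4^(4 + 1) + 4^4 + 1; sub 5 for 4: 5^(5 + 1) + 5^5 + 1; = 18751; G_3 = 18751−1 = 18750

14, 110, 1281, 18750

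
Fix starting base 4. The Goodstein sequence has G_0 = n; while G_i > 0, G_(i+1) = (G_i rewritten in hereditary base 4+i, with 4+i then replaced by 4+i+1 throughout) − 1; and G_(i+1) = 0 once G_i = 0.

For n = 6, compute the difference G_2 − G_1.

[0] 6 ≡ 4 + 2 (base 4). Lift 5: 7. −1: 6.
[1] 6 ≡ 5 + 1 (base 5). Lift 6: 7. −1: 6.

0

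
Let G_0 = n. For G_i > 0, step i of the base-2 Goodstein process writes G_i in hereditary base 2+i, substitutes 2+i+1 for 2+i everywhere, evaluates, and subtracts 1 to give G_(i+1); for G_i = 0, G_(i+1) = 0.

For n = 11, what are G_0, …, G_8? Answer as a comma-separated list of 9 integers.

11, 84, 1027, 15627, 279937, 5764801, 134217727, 2749609302, 70077777775

G_0=11  [base 2] 2^(2 + 1) + 2 + 1  →[2↦3]→  3^(3 + 1) + 3 + 1 = 85  −1 ⇒ G_1=84
G_1=84  [base 3] 3^(3 + 1) + 3  →[3↦4]→  4^(4 + 1) + 4 = 1028  −1 ⇒ G_2=1027
G_2=1027  [base 4] 4^(4 + 1) + 3  →[4↦5]→  5^(5 + 1) + 3 = 15628  −1 ⇒ G_3=15627
G_3=15627  [base 5] 5^(5 + 1) + 2  →[5↦6]→  6^(6 + 1) + 2 = 279938  −1 ⇒ G_4=279937
G_4=279937  [base 6] 6^(6 + 1) + 1  →[6↦7]→  7^(7 + 1) + 1 = 5764802  −1 ⇒ G_5=5764801
G_5=5764801  [base 7] 7^(7 + 1)  →[7↦8]→  8^(8 + 1) = 134217728  −1 ⇒ G_6=134217727
G_6=134217727  [base 8] 7·8^8 + 7·8^7 + 7·8^6 + 7·8^5 + 7·8^4 + 7·8^3 + 7·8^2 + 7·8 + 7  →[8↦9]→  7·9^9 + 7·9^7 + 7·9^6 + 7·9^5 + 7·9^4 + 7·9^3 + 7·9^2 + 7·9 + 7 = 2749609303  −1 ⇒ G_7=2749609302
G_7=2749609302  [base 9] 7·9^9 + 7·9^7 + 7·9^6 + 7·9^5 + 7·9^4 + 7·9^3 + 7·9^2 + 7·9 + 6  →[9↦10]→  7·10^10 + 7·10^7 + 7·10^6 + 7·10^5 + 7·10^4 + 7·10^3 + 7·10^2 + 7·10 + 6 = 70077777776  −1 ⇒ G_8=70077777775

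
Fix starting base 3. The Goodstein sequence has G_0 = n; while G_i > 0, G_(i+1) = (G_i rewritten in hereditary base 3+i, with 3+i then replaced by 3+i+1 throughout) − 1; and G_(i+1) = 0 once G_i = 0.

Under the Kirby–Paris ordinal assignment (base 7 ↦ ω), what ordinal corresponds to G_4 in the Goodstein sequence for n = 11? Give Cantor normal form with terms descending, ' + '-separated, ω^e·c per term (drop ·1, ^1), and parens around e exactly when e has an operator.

G_0 = 11. HB_3(11) = 3^2 + 2. Bump = 18. G_1 = 17.
G_1 = 17. HB_4(17) = 4^2 + 1. Bump = 26. G_2 = 25.
G_2 = 25. HB_5(25) = 5^2. Bump = 36. G_3 = 35.
G_3 = 35. HB_6(35) = 5·6 + 5. Bump = 40. G_4 = 39.
G_4 = 39. HB_7(39) = 5·7 + 4. Bump = 44. G_5 = 43.

ω·5 + 4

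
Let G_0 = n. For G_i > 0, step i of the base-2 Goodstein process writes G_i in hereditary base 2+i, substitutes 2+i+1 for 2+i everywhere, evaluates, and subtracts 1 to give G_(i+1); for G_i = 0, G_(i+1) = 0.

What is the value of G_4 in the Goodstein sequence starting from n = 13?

280711

[0] 13 ≡ 2^(2 + 1) + 2^2 + 1 (base 2). Lift 3: 109. −1: 108.
[1] 108 ≡ 3^(3 + 1) + 3^3 (base 3). Lift 4: 1280. −1: 1279.
[2] 1279 ≡ 4^(4 + 1) + 3·4^3 + 3·4^2 + 3·4 + 3 (base 4). Lift 5: 16093. −1: 16092.
[3] 16092 ≡ 5^(5 + 1) + 3·5^3 + 3·5^2 + 3·5 + 2 (base 5). Lift 6: 280712. −1: 280711.
[4] 280711 ≡ 6^(6 + 1) + 3·6^3 + 3·6^2 + 3·6 + 1 (base 6). Lift 7: 5765999. −1: 5765998.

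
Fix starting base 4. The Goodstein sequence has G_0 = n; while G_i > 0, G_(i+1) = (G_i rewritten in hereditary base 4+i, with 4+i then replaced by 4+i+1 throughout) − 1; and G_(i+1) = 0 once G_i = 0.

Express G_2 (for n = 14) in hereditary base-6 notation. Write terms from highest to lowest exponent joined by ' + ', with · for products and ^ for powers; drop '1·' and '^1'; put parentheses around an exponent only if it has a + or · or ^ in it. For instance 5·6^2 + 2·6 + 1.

step 0: 14 = 3·4 + 2; sub 5 for 4: 3·5 + 2; = 17; G_1 = 17−1 = 16
step 1: 16 = 3·5 + 1; sub 6 for 5: 3·6 + 1; = 19; G_2 = 19−1 = 18

3·6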